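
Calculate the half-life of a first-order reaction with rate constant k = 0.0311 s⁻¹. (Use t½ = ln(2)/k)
22.29 s

t½ = ln(2)/k = 0.6931/0.0311 = 22.29 s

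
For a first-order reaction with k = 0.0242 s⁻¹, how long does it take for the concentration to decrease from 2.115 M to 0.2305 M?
91.59 s

From ln[A] = ln[A]₀ - k·t: t = ln([A]₀/[A])/k = ln(2.115/0.2305)/0.0242 = ln(9.1757)/0.0242 = 2.2166/0.0242 = 91.59 s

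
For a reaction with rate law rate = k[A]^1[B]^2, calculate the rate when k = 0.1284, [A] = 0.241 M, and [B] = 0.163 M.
0.0008222 M/s

rate = k·[A]^1·[B]^2 = 0.1284·(0.241)^1·(0.163)^2 = 0.1284·0.241·0.026569 = 0.0008222 M/s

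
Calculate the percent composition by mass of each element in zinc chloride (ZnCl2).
Zn: 47.97%, Cl: 52.03%

Molar mass of ZnCl2 = 136.28 g/mol
% Zn = (1 × 65.38) / 136.28 × 100% = 65.38 / 136.28 × 100% = 47.97%
% Cl = (2 × 35.45) / 136.28 × 100% = 70.9 / 136.28 × 100% = 52.03%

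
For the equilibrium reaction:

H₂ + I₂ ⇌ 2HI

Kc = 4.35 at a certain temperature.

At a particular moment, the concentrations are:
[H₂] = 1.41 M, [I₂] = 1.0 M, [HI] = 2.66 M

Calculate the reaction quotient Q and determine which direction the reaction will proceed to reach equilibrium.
Q = 5.018, Q > K, reaction proceeds reverse (toward reactants)

Q = ([HI]^2) / ([H₂] × [I₂])
  = ((2.66)^2) / ((1.41)·(1.0)) = 7.0756/1.41 = 5.018
Since Q = 5.018 > Kc = 4.35, the reaction proceeds reverse (toward reactants) to reach equilibrium.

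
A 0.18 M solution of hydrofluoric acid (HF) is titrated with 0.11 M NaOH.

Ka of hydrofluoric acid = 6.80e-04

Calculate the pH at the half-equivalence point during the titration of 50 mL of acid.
pH = pKa = 3.17

At the half-equivalence point, [HA] = [A⁻], so by Henderson–Hasselbalch pH = pKa + log(1) = pKa.
pKa = −log(6.80e-04) = 3.17.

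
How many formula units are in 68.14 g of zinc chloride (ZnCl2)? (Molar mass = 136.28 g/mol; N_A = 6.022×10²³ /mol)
Moles = 68.14 g ÷ 136.28 g/mol = 0.5 mol
Formula units = 0.5 mol × 6.022×10²³ /mol = 3.011e+23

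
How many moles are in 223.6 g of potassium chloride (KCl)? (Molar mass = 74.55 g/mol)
Moles = 223.6 g ÷ 74.55 g/mol = 2.999 mol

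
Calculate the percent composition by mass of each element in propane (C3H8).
C: 81.72%, H: 18.29%

Molar mass of C3H8 = 44.09 g/mol
% C = (3 × 12.01) / 44.09 × 100% = 36.03 / 44.09 × 100% = 81.72%
% H = (8 × 1.008) / 44.09 × 100% = 8.064 / 44.09 × 100% = 18.29%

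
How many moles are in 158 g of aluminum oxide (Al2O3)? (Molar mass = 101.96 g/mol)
Moles = 158 g ÷ 101.96 g/mol = 1.55 mol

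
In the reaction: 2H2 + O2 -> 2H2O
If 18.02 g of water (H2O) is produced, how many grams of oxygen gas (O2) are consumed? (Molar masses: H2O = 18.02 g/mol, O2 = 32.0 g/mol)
Moles of H2O = 18.02 g ÷ 18.02 g/mol = 1 mol
Mole ratio: 1 mol O2 / 2 mol H2O
Moles of O2 = 1 × (1/2) = 0.5 mol
Mass of O2 = 0.5 mol × 32.0 g/mol = 16 g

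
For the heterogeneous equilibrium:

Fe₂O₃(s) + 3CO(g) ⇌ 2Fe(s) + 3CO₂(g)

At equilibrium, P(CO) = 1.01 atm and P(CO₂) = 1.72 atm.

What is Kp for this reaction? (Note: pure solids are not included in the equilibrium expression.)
K_p = 4.939

Solids (Fe₂O₃, Fe) are excluded.
Kp = P(CO₂)³/P(CO)³ = (1.72)³/(1.01)³ = 5.088/1.03 = 4.939.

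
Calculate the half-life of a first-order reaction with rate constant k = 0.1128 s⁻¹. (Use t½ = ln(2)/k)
6.14 s

t½ = ln(2)/k = 0.6931/0.1128 = 6.14 s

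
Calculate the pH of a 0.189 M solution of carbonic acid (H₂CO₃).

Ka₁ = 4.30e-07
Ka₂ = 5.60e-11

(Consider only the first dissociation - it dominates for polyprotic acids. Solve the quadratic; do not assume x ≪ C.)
pH = 3.55

x² + Ka₁·x − Ka₁·C = 0 with Ka₁ = 4.30e-07, C = 0.189.
x = (−Ka₁ + √(Ka₁² + 4·Ka₁·C))/2 = 2.8486e-04 M, so pH = 3.55.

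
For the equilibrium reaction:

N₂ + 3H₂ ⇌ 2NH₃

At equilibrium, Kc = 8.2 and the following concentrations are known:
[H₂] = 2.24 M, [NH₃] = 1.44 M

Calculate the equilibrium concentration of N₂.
[N₂] = 0.0225 M

Kc = ([NH₃]^2) / ([N₂] × [H₂]^3) = 8.2
[N₂]^1 = (product terms)/(Kc · other reactant terms) = 2.0736 / (8.2 · 11.239) = 0.022499
[N₂] = 0.0225 M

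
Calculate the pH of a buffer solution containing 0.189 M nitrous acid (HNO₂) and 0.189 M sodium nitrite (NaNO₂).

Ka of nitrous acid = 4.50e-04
pH = 3.35

pKa = -log(4.50e-04) = 3.35. pH = pKa + log([A⁻]/[HA]) = 3.35 + log(0.189/0.189)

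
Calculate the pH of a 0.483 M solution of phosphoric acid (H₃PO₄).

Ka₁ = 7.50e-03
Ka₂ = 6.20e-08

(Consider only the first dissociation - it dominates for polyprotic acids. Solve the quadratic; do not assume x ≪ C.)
pH = 1.25

x² + Ka₁·x − Ka₁·C = 0 with Ka₁ = 7.50e-03, C = 0.483.
x = (−Ka₁ + √(Ka₁² + 4·Ka₁·C))/2 = 5.6554e-02 M, so pH = 1.25.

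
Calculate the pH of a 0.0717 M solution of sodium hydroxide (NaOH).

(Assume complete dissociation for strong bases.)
pH = 12.86

[OH⁻] = 0.0717 M for strong base. pOH = -log[OH⁻] = 1.14, pH = 14 - pOH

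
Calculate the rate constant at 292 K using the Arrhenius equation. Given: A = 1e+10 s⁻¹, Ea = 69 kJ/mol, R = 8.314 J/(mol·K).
4.53e-03 s⁻¹

k = A·exp(-Ea/(R·T)) = 1e+10·exp(-69000/(8.314·292)) = 1e+10·exp(-28.4221) = 1e+10·4.5335e-13 = 4.53e-03 s⁻¹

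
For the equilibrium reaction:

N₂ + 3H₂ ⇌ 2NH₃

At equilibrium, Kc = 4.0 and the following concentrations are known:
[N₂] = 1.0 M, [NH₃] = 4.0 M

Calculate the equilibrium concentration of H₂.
[H₂] = 1.5874 M

Kc = ([NH₃]^2) / ([N₂] × [H₂]^3) = 4.0
[H₂]^3 = (product terms)/(Kc · other reactant terms) = 16 / (4.0 · 1) = 4
[H₂] = (4)^(1/3) = 1.5874 M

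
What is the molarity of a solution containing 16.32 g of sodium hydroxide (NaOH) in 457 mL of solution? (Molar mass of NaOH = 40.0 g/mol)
Moles of NaOH = 16.32 g ÷ 40.0 g/mol = 0.408 mol
Volume = 457 mL = 0.457 L
Molarity = 0.408 mol ÷ 0.457 L = 0.8928 M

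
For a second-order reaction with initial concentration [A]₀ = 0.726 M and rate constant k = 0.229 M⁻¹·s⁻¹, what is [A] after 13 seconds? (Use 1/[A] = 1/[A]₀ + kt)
0.2297 M

1/[A] = 1/[A]₀ + k·t = 1/0.726 + (0.229)·(13) = 1.3774 + 2.9770 = 4.3544
[A] = 1/4.3544 = 0.2297 M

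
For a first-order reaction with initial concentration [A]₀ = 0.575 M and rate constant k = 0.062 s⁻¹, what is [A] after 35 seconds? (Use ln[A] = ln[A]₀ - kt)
0.0657 M

ln[A] = ln[A]₀ - k·t = ln(0.575) - (0.062)·(35) = -0.5534 - 2.1700 = -2.7234
[A] = e^(-2.7234) = 0.0657 M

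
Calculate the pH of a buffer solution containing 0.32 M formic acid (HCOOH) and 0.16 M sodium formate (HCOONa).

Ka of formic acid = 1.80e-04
pH = 3.44

pKa = -log(1.80e-04) = 3.74. pH = pKa + log([A⁻]/[HA]) = 3.74 + log(0.16/0.32)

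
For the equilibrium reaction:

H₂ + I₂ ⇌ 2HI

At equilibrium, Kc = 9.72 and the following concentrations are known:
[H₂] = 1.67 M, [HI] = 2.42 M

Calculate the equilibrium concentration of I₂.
[I₂] = 0.3608 M

Kc = ([HI]^2) / ([H₂] × [I₂]) = 9.72
[I₂]^1 = (product terms)/(Kc · other reactant terms) = 5.8564 / (9.72 · 1.67) = 0.36078
[I₂] = 0.3608 M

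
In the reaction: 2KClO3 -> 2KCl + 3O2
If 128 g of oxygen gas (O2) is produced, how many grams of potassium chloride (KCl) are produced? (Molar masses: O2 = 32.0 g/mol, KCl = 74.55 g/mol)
Moles of O2 = 128 g ÷ 32.0 g/mol = 4 mol
Mole ratio: 2 mol KCl / 3 mol O2
Moles of KCl = 4 × (2/3) = 2.66667 mol
Mass of KCl = 2.66667 mol × 74.55 g/mol = 198.8 g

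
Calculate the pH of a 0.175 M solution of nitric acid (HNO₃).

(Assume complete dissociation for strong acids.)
pH = 0.76

[H⁺] = 0.175 M for strong acid. pH = -log[H⁺] = -log(0.175)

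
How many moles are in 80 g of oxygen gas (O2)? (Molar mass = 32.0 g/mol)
Moles = 80 g ÷ 32.0 g/mol = 2.5 mol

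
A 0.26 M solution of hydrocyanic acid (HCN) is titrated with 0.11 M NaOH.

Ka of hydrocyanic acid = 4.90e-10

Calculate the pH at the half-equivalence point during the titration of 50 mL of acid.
pH = pKa = 9.31

At the half-equivalence point, [HA] = [A⁻], so by Henderson–Hasselbalch pH = pKa + log(1) = pKa.
pKa = −log(4.90e-10) = 9.31.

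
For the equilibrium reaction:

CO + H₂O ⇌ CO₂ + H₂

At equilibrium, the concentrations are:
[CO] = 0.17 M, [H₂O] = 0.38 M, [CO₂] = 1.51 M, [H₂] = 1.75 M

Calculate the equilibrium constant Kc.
K_c = 40.9056

Kc = ([CO₂] × [H₂]) / ([CO] × [H₂O])
   = ((1.51)·(1.75)) / ((0.17)·(0.38))
   = 2.6425 / 0.0646 = 40.9056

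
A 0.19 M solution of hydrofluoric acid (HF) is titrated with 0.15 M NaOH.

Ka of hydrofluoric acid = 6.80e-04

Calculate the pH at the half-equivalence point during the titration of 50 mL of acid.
pH = pKa = 3.17

At the half-equivalence point, [HA] = [A⁻], so by Henderson–Hasselbalch pH = pKa + log(1) = pKa.
pKa = −log(6.80e-04) = 3.17.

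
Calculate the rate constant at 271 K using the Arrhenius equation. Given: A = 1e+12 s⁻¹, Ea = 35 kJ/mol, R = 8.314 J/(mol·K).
1.79e+05 s⁻¹

k = A·exp(-Ea/(R·T)) = 1e+12·exp(-35000/(8.314·271)) = 1e+12·exp(-15.5342) = 1e+12·1.7930e-07 = 1.79e+05 s⁻¹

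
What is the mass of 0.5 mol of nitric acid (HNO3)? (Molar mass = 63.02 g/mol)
Mass = 0.5 mol × 63.02 g/mol = 31.51 g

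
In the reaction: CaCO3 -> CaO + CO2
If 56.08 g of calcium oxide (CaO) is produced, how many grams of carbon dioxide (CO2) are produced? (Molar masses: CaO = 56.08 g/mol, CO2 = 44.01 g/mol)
Moles of CaO = 56.08 g ÷ 56.08 g/mol = 1 mol
Mole ratio: 1 mol CO2 / 1 mol CaO
Moles of CO2 = 1 × (1/1) = 1 mol
Mass of CO2 = 1 mol × 44.01 g/mol = 44.01 g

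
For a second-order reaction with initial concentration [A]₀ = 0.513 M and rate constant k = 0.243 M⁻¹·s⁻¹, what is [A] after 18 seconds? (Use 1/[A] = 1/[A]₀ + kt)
0.1581 M

1/[A] = 1/[A]₀ + k·t = 1/0.513 + (0.243)·(18) = 1.9493 + 4.3740 = 6.3233
[A] = 1/6.3233 = 0.1581 M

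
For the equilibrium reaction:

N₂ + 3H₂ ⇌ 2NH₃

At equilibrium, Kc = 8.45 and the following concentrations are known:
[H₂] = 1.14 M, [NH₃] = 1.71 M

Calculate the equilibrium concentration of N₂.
[N₂] = 0.2336 M

Kc = ([NH₃]^2) / ([N₂] × [H₂]^3) = 8.45
[N₂]^1 = (product terms)/(Kc · other reactant terms) = 2.9241 / (8.45 · 1.4815) = 0.23357
[N₂] = 0.2336 M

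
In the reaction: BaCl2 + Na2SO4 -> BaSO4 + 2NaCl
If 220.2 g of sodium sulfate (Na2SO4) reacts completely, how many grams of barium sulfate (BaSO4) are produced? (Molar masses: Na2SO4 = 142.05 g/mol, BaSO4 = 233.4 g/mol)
Moles of Na2SO4 = 220.2 g ÷ 142.05 g/mol = 1.55016 mol
Mole ratio: 1 mol BaSO4 / 1 mol Na2SO4
Moles of BaSO4 = 1.55016 × (1/1) = 1.55016 mol
Mass of BaSO4 = 1.55016 mol × 233.4 g/mol = 361.8 g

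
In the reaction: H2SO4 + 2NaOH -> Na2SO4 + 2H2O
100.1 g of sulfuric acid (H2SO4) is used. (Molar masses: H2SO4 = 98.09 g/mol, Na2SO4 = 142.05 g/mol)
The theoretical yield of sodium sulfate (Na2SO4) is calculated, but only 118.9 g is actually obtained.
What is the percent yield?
Moles of H2SO4 = 100.1 g ÷ 98.09 g/mol = 1.02049 mol
Mole ratio: 1 mol Na2SO4 / 1 mol H2SO4
Moles of Na2SO4 = 1.02049 × (1/1) = 1.02049 mol
Theoretical yield = 1.02049 mol × 142.05 g/mol = 144.96 g
Actual yield = 118.9 g
Percent yield = (118.9 / 144.96) × 100% = 82.0%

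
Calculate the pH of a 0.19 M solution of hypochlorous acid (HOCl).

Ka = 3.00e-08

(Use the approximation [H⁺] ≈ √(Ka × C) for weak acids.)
pH = 4.12

[H⁺] = √(Ka × C) = √(3.00e-08 × 0.19) = 7.5498e-05. pH = -log(7.5498e-05)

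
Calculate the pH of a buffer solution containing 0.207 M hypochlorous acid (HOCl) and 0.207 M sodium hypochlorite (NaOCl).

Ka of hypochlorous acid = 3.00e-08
pH = 7.52

pKa = -log(3.00e-08) = 7.52. pH = pKa + log([A⁻]/[HA]) = 7.52 + log(0.207/0.207)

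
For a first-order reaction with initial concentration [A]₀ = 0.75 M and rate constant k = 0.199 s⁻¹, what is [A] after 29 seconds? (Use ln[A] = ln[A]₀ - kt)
0.0023 M

ln[A] = ln[A]₀ - k·t = ln(0.75) - (0.199)·(29) = -0.2877 - 5.7710 = -6.0587
[A] = e^(-6.0587) = 0.0023 M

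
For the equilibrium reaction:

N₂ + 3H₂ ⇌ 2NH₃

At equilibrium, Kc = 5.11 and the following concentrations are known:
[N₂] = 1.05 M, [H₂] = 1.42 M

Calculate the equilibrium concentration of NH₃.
[NH₃] = 3.9196 M

Kc = ([NH₃]^2) / ([N₂] × [H₂]^3) = 5.11
[NH₃]^2 = Kc · (reactant terms)/(other product terms) = 5.11 · 3.0065 / 1 = 15.363
[NH₃] = (15.363)^(1/2) = 3.9196 M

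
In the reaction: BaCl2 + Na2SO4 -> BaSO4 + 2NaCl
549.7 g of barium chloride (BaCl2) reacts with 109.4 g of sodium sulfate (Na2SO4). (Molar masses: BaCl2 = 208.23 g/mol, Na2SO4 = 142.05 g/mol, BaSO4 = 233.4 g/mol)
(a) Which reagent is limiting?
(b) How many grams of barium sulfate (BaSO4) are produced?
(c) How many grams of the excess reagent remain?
(a) Na2SO4, (b) 179.8 g, (c) 389.3 g

Moles of BaCl2 = 549.7 g ÷ 208.23 g/mol = 2.63987 mol
Moles of Na2SO4 = 109.4 g ÷ 142.05 g/mol = 0.770151 mol
Moles ÷ coefficient: BaCl2: 2.63987/1 = 2.64, Na2SO4: 0.770151/1 = 0.7702
(a) Na2SO4 has the smaller value, so Na2SO4 is the limiting reagent.
(b) Moles of BaSO4 = 0.770151 mol Na2SO4 × (1/1) = 0.770151 mol; mass = 0.770151 mol × 233.4 g/mol = 179.8 g
(c) BaCl2 consumed = 0.770151 × (1/1) = 0.770151 mol; remaining = 2.63987 − 0.770151 = 1.86972 mol; mass = 1.86972 mol × 208.23 g/mol = 389.3 g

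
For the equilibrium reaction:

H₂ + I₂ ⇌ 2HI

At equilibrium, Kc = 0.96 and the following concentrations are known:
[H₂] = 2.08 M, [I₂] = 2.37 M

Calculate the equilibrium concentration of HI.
[HI] = 2.1754 M

Kc = ([HI]^2) / ([H₂] × [I₂]) = 0.96
[HI]^2 = Kc · (reactant terms)/(other product terms) = 0.96 · 4.9296 / 1 = 4.7324
[HI] = (4.7324)^(1/2) = 2.1754 M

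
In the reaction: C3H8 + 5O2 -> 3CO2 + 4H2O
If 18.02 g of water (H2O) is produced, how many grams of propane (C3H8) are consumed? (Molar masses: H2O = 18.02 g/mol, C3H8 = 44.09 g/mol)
Moles of H2O = 18.02 g ÷ 18.02 g/mol = 1 mol
Mole ratio: 1 mol C3H8 / 4 mol H2O
Moles of C3H8 = 1 × (1/4) = 0.25 mol
Mass of C3H8 = 0.25 mol × 44.09 g/mol = 11.02 g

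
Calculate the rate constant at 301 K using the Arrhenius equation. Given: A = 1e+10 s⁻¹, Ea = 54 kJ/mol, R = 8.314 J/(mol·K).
4.25e+00 s⁻¹

k = A·exp(-Ea/(R·T)) = 1e+10·exp(-54000/(8.314·301)) = 1e+10·exp(-21.5783) = 1e+10·4.2527e-10 = 4.25e+00 s⁻¹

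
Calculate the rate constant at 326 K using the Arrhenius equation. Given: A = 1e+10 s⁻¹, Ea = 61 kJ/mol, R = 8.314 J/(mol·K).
1.68e+00 s⁻¹

k = A·exp(-Ea/(R·T)) = 1e+10·exp(-61000/(8.314·326)) = 1e+10·exp(-22.5062) = 1e+10·1.6814e-10 = 1.68e+00 s⁻¹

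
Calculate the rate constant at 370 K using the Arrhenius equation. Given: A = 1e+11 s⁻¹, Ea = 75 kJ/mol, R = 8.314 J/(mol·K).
2.58e+00 s⁻¹

k = A·exp(-Ea/(R·T)) = 1e+11·exp(-75000/(8.314·370)) = 1e+11·exp(-24.3809) = 1e+11·2.5794e-11 = 2.58e+00 s⁻¹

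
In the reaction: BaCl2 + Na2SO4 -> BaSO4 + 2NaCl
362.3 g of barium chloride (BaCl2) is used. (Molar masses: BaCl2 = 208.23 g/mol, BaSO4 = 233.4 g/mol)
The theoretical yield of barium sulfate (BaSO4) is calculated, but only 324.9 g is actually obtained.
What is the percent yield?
Moles of BaCl2 = 362.3 g ÷ 208.23 g/mol = 1.7399 mol
Mole ratio: 1 mol BaSO4 / 1 mol BaCl2
Moles of BaSO4 = 1.7399 × (1/1) = 1.7399 mol
Theoretical yield = 1.7399 mol × 233.4 g/mol = 406.09 g
Actual yield = 324.9 g
Percent yield = (324.9 / 406.09) × 100% = 80.0%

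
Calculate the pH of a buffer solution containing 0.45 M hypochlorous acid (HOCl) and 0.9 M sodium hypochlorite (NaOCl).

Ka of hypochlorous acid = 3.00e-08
pH = 7.82

pKa = -log(3.00e-08) = 7.52. pH = pKa + log([A⁻]/[HA]) = 7.52 + log(0.9/0.45)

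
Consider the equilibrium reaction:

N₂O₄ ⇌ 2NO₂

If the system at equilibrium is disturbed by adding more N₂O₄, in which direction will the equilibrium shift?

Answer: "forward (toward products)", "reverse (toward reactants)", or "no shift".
forward (toward products)

Apply Le Chatelier's principle: system shifts to counteract the change.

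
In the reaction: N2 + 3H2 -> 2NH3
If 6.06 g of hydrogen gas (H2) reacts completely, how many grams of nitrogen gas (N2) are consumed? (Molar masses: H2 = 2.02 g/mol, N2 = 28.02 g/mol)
Moles of H2 = 6.06 g ÷ 2.02 g/mol = 3 mol
Mole ratio: 1 mol N2 / 3 mol H2
Moles of N2 = 3 × (1/3) = 1 mol
Mass of N2 = 1 mol × 28.02 g/mol = 28.02 g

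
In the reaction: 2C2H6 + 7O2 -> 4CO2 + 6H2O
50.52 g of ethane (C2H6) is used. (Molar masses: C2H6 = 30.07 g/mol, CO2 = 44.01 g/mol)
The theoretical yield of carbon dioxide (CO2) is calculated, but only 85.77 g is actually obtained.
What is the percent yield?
Moles of C2H6 = 50.52 g ÷ 30.07 g/mol = 1.68008 mol
Mole ratio: 4 mol CO2 / 2 mol C2H6
Moles of CO2 = 1.68008 × (4/2) = 3.36016 mol
Theoretical yield = 3.36016 mol × 44.01 g/mol = 147.88 g
Actual yield = 85.77 g
Percent yield = (85.77 / 147.88) × 100% = 58.0%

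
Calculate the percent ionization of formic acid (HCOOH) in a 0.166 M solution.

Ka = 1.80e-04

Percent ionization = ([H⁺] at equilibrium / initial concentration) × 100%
Percent ionization = 3.24%

Let x = [H⁺]. Ka = x²/(C - x) ⇒ x² + (1.80e-04)x - (1.80e-04)(0.166) = 0. x = 5.3770e-03. Percent = (5.3770e-03/0.166) × 100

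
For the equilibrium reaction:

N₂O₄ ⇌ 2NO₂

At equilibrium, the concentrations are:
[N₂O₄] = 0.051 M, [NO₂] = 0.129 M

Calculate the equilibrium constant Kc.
K_c = 0.3263

Kc = ([NO₂]^2) / ([N₂O₄])
   = ((0.129)^2) / ((0.051))
   = 0.016641 / 0.051 = 0.3263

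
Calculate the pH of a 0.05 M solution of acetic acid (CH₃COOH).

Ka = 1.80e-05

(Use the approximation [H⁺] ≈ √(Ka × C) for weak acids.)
pH = 3.02

[H⁺] = √(Ka × C) = √(1.80e-05 × 0.05) = 9.4868e-04. pH = -log(9.4868e-04)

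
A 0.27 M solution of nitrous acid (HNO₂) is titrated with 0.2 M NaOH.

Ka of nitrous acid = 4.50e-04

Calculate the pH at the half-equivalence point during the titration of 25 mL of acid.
pH = pKa = 3.35

At the half-equivalence point, [HA] = [A⁻], so by Henderson–Hasselbalch pH = pKa + log(1) = pKa.
pKa = −log(4.50e-04) = 3.35.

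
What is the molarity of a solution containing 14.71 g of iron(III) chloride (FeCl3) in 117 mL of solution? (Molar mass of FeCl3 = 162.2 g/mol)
Moles of FeCl3 = 14.71 g ÷ 162.2 g/mol = 0.0906905 mol
Volume = 117 mL = 0.117 L
Molarity = 0.0906905 mol ÷ 0.117 L = 0.7751 M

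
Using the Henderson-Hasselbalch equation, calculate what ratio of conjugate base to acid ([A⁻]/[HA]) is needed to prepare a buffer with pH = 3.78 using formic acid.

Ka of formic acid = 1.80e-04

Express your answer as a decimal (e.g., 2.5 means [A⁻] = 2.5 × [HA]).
[A⁻]/[HA] = 1.085

pKa = −log(1.80e-04) = 3.7447. pH = pKa + log([A⁻]/[HA]). 3.78 = 3.7447 + log(ratio). log(ratio) = 3.78 − 3.7447 = 0.0353. ratio = 10^(0.0353) = 1.085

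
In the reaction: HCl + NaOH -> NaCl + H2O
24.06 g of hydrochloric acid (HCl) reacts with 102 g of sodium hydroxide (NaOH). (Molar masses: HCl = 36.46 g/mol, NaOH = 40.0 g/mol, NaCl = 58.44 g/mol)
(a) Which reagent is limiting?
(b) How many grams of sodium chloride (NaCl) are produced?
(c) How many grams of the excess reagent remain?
(a) HCl, (b) 38.56 g, (c) 75.6 g

Moles of HCl = 24.06 g ÷ 36.46 g/mol = 0.659901 mol
Moles of NaOH = 102 g ÷ 40.0 g/mol = 2.55 mol
Moles ÷ coefficient: HCl: 0.659901/1 = 0.6599, NaOH: 2.55/1 = 2.55
(a) HCl has the smaller value, so HCl is the limiting reagent.
(b) Moles of NaCl = 0.659901 mol HCl × (1/1) = 0.659901 mol; mass = 0.659901 mol × 58.44 g/mol = 38.56 g
(c) NaOH consumed = 0.659901 × (1/1) = 0.659901 mol; remaining = 2.55 − 0.659901 = 1.8901 mol; mass = 1.8901 mol × 40.0 g/mol = 75.6 g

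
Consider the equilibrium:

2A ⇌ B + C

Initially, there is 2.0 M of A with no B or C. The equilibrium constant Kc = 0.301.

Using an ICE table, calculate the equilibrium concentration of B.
[B] = 0.523 M

ICE: [A] = 2.0 − 2x, [B] = [C] = x.
Kc = x²/(2.0 − 2x)² = 0.301 ⇒ √Kc = x/(2.0 − 2x).
x = √0.301·2.0/(1 + 2√0.301) = 0.54863·2.0/2.0973 = 0.52319.
[B] = x = 0.523 M.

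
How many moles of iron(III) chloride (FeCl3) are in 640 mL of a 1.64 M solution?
Moles = Molarity × Volume (L)
Moles = 1.64 M × 0.64 L = 1.05 mol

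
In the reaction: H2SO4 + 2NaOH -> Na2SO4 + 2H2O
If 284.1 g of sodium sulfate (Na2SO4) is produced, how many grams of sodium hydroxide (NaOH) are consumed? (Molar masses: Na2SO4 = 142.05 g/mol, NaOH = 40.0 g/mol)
Moles of Na2SO4 = 284.1 g ÷ 142.05 g/mol = 2 mol
Mole ratio: 2 mol NaOH / 1 mol Na2SO4
Moles of NaOH = 2 × (2/1) = 4 mol
Mass of NaOH = 4 mol × 40.0 g/mol = 160 g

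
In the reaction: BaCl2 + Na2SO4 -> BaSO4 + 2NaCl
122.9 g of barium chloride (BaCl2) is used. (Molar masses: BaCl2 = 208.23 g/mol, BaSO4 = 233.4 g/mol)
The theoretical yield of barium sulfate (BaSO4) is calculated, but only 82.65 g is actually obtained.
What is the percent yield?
Moles of BaCl2 = 122.9 g ÷ 208.23 g/mol = 0.590213 mol
Mole ratio: 1 mol BaSO4 / 1 mol BaCl2
Moles of BaSO4 = 0.590213 × (1/1) = 0.590213 mol
Theoretical yield = 0.590213 mol × 233.4 g/mol = 137.76 g
Actual yield = 82.65 g
Percent yield = (82.65 / 137.76) × 100% = 60.0%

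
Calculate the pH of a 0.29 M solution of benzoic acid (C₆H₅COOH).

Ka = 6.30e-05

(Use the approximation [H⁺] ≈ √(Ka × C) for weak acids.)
pH = 2.37

[H⁺] = √(Ka × C) = √(6.30e-05 × 0.29) = 4.2743e-03. pH = -log(4.2743e-03)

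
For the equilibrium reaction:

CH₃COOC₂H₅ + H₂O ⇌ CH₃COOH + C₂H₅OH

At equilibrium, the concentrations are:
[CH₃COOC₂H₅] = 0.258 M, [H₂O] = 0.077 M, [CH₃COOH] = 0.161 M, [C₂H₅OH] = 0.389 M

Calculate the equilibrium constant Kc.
K_c = 3.1526

Kc = ([CH₃COOH] × [C₂H₅OH]) / ([CH₃COOC₂H₅] × [H₂O])
   = ((0.161)·(0.389)) / ((0.258)·(0.077))
   = 0.062629 / 0.019866 = 3.1526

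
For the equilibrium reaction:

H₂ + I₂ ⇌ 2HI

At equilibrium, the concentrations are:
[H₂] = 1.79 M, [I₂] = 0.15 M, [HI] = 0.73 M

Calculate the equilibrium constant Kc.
K_c = 1.9847

Kc = ([HI]^2) / ([H₂] × [I₂])
   = ((0.73)^2) / ((1.79)·(0.15))
   = 0.5329 / 0.2685 = 1.9847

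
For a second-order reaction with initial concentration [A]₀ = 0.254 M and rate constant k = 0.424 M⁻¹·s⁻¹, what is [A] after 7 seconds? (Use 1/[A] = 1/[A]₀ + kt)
0.1448 M

1/[A] = 1/[A]₀ + k·t = 1/0.254 + (0.424)·(7) = 3.9370 + 2.9680 = 6.9050
[A] = 1/6.9050 = 0.1448 M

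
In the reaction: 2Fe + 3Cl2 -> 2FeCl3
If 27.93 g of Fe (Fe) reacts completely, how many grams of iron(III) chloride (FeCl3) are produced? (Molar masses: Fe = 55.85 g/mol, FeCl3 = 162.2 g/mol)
Moles of Fe = 27.93 g ÷ 55.85 g/mol = 0.50009 mol
Mole ratio: 2 mol FeCl3 / 2 mol Fe
Moles of FeCl3 = 0.50009 × (2/2) = 0.50009 mol
Mass of FeCl3 = 0.50009 mol × 162.2 g/mol = 81.11 g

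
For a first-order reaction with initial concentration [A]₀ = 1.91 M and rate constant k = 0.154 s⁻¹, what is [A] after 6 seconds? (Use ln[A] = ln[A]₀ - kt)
0.7581 M

ln[A] = ln[A]₀ - k·t = ln(1.91) - (0.154)·(6) = 0.6471 - 0.9240 = -0.2769
[A] = e^(-0.2769) = 0.7581 M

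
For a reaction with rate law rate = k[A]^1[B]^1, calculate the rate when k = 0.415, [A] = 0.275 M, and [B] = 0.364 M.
0.04154 M/s

rate = k·[A]^1·[B]^1 = 0.415·(0.275)^1·(0.364)^1 = 0.415·0.275·0.364 = 0.04154 M/s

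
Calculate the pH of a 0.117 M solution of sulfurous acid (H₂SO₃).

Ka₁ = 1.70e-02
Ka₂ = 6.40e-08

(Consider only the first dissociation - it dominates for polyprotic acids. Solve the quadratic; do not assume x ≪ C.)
pH = 1.43

x² + Ka₁·x − Ka₁·C = 0 with Ka₁ = 1.70e-02, C = 0.117.
x = (−Ka₁ + √(Ka₁² + 4·Ka₁·C))/2 = 3.6901e-02 M, so pH = 1.43.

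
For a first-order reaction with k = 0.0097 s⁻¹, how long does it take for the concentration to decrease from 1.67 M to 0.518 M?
120.68 s

From ln[A] = ln[A]₀ - k·t: t = ln([A]₀/[A])/k = ln(1.67/0.518)/0.0097 = ln(3.2239)/0.0097 = 1.1706/0.0097 = 120.68 s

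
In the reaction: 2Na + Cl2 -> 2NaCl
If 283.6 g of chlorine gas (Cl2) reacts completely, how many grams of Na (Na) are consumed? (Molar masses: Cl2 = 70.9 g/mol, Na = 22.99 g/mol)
Moles of Cl2 = 283.6 g ÷ 70.9 g/mol = 4 mol
Mole ratio: 2 mol Na / 1 mol Cl2
Moles of Na = 4 × (2/1) = 8 mol
Mass of Na = 8 mol × 22.99 g/mol = 183.9 g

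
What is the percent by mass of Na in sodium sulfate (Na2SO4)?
Mass of Na in formula = 22.99 × 2 = 45.98 g/mol
Molar mass = 142.05 g/mol
% Na = (45.98/142.05) × 100% = 32.37%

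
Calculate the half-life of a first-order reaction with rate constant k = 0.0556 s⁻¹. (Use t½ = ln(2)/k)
12.47 s

t½ = ln(2)/k = 0.6931/0.0556 = 12.47 s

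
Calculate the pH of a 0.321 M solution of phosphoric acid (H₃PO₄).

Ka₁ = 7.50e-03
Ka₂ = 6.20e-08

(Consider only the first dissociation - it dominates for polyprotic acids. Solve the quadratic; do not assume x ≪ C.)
pH = 1.34

x² + Ka₁·x − Ka₁·C = 0 with Ka₁ = 7.50e-03, C = 0.321.
x = (−Ka₁ + √(Ka₁² + 4·Ka₁·C))/2 = 4.5459e-02 M, so pH = 1.34.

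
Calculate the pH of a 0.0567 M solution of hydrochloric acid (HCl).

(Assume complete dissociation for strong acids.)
pH = 1.25

[H⁺] = 0.0567 M for strong acid. pH = -log[H⁺] = -log(0.0567)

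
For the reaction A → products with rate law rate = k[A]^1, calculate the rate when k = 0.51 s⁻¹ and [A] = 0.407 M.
0.2076 M/s

rate = k·[A]^1 = 0.51·(0.407)^1 = 0.51·0.407 = 0.2076 M/s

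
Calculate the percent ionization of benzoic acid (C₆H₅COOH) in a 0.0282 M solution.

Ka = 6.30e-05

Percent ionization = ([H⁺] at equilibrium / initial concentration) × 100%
Percent ionization = 4.62%

Let x = [H⁺]. Ka = x²/(C - x) ⇒ x² + (6.30e-05)x - (6.30e-05)(0.0282) = 0. x = 1.3018e-03. Percent = (1.3018e-03/0.0282) × 100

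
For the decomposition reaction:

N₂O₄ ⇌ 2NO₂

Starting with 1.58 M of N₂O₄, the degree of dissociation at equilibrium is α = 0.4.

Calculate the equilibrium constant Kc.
K_c = 1.6853

x = α·[A]₀ = 0.4 × 1.58 = 0.632 M dissociated.
At eq: [N₂O₄] = 1.58 − 0.632 = 0.948 M; [NO₂] = 2x = 1.264 M.
Kc = [NO₂]²/[N₂O₄] = (1.264)²/0.948 = 1.685.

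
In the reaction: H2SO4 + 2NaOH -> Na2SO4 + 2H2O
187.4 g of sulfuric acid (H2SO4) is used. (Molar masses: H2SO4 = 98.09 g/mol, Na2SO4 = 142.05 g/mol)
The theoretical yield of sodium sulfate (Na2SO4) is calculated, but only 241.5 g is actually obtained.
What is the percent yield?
Moles of H2SO4 = 187.4 g ÷ 98.09 g/mol = 1.91049 mol
Mole ratio: 1 mol Na2SO4 / 1 mol H2SO4
Moles of Na2SO4 = 1.91049 × (1/1) = 1.91049 mol
Theoretical yield = 1.91049 mol × 142.05 g/mol = 271.39 g
Actual yield = 241.5 g
Percent yield = (241.5 / 271.39) × 100% = 89.0%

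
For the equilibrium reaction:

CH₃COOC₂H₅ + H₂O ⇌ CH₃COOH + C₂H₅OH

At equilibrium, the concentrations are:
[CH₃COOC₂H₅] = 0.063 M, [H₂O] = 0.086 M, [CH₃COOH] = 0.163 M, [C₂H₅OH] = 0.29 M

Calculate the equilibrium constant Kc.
K_c = 8.7246

Kc = ([CH₃COOH] × [C₂H₅OH]) / ([CH₃COOC₂H₅] × [H₂O])
   = ((0.163)·(0.29)) / ((0.063)·(0.086))
   = 0.04727 / 0.005418 = 8.7246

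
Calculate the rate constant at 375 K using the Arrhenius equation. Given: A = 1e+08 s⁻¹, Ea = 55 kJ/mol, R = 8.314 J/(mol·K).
2.18e+00 s⁻¹

k = A·exp(-Ea/(R·T)) = 1e+08·exp(-55000/(8.314·375)) = 1e+08·exp(-17.6409) = 1e+08·2.1809e-08 = 2.18e+00 s⁻¹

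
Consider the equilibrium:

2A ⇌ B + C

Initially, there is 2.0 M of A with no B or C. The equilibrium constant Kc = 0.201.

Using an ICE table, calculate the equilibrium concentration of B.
[B] = 0.473 M

ICE: [A] = 2.0 − 2x, [B] = [C] = x.
Kc = x²/(2.0 − 2x)² = 0.201 ⇒ √Kc = x/(2.0 − 2x).
x = √0.201·2.0/(1 + 2√0.201) = 0.44833·2.0/1.8967 = 0.47276.
[B] = x = 0.473 M.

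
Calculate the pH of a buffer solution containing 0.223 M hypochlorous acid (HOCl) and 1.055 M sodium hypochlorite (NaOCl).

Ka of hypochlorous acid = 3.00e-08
pH = 8.20

pKa = -log(3.00e-08) = 7.52. pH = pKa + log([A⁻]/[HA]) = 7.52 + log(1.055/0.223)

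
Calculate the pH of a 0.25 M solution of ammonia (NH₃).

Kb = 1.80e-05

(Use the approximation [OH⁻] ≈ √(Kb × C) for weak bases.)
pH = 11.33

[OH⁻] = √(Kb × C) = √(1.80e-05 × 0.25) = 2.1213e-03. pOH = 2.67, pH = 14 - pOH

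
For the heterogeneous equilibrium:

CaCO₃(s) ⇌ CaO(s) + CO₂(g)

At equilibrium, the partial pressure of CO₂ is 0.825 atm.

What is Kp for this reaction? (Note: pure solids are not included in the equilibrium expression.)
K_p = 0.825

Solids (CaCO₃, CaO) have activity 1 and are excluded.
Kp = P(CO₂) = 0.825.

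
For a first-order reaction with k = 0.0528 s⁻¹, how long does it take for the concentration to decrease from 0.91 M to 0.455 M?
13.13 s

From ln[A] = ln[A]₀ - k·t: t = ln([A]₀/[A])/k = ln(0.91/0.455)/0.0528 = ln(2.0000)/0.0528 = 0.6931/0.0528 = 13.13 s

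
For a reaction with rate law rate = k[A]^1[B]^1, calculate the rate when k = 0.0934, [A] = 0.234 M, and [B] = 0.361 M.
0.00789 M/s

rate = k·[A]^1·[B]^1 = 0.0934·(0.234)^1·(0.361)^1 = 0.0934·0.234·0.361 = 0.00789 M/s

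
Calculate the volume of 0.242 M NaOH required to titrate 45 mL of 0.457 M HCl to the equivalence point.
V_{base} = 85.0 mL

At equivalence: moles acid = moles base.
moles HCl = 0.457 M × 0.045 L = 0.020565 mol
V_NaOH = 0.020565 mol ÷ 0.242 M = 0.08498 L = 85.0 mL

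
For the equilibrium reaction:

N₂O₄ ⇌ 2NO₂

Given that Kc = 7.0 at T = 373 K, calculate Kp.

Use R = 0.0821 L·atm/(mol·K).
K_p = 214.3631

Δn = (moles gaseous products) − (moles gaseous reactants) = 1
T = 373 K; RT = 0.0821 × 373 = 30.6233
Kp = Kc·(RT)^Δn = 7.0 × (30.6233)^1 = 7.0 × 30.6233 = 214.3631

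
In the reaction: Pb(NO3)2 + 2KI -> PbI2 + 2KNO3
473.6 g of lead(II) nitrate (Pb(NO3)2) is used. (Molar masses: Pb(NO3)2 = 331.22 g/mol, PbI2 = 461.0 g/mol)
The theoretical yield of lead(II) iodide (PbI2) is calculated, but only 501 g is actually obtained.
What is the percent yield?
Moles of Pb(NO3)2 = 473.6 g ÷ 331.22 g/mol = 1.42987 mol
Mole ratio: 1 mol PbI2 / 1 mol Pb(NO3)2
Moles of PbI2 = 1.42987 × (1/1) = 1.42987 mol
Theoretical yield = 1.42987 mol × 461.0 g/mol = 659.17 g
Actual yield = 501 g
Percent yield = (501 / 659.17) × 100% = 76.0%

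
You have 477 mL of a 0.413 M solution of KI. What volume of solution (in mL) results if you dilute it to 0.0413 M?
Using M₁V₁ = M₂V₂:
0.413 × 477 = 0.0413 × V₂
V₂ = (0.413 × 477) / 0.0413 = 4770 mL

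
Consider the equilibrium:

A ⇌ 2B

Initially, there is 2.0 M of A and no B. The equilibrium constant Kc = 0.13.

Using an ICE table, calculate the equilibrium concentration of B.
[B] = 0.478 M

ICE: [A] = 2.0 − x, [B] = 2x.
Kc = (2x)²/(2.0 − x) = 0.13 ⇒ 4x² + 0.13x − 0.26 = 0.
x = (−0.13 + √(0.13² + 4·4·0.26))/(2·4) = (−0.13 + √4.1769)/8 = 0.23922.
[B] = 2x = 0.478 M.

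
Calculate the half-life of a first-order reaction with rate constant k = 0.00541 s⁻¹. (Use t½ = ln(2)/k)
128.12 s

t½ = ln(2)/k = 0.6931/0.00541 = 128.12 s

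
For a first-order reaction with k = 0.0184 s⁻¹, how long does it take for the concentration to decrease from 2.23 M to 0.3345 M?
103.10 s

From ln[A] = ln[A]₀ - k·t: t = ln([A]₀/[A])/k = ln(2.23/0.3345)/0.0184 = ln(6.6667)/0.0184 = 1.8971/0.0184 = 103.10 s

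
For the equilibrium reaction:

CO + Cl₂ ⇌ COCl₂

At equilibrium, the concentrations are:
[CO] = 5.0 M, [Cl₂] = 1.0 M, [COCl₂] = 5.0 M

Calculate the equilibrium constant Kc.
K_c = 1.0000

Kc = ([COCl₂]) / ([CO] × [Cl₂])
   = ((5.0)) / ((5.0)·(1.0))
   = 5 / 5 = 1.0000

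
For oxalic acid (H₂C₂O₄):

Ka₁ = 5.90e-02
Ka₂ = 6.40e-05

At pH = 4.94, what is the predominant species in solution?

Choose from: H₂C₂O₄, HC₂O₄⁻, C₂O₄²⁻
C₂O₄²⁻

pKa1 = 1.23, pKa2 = 4.19. Each pKa is the crossover between adjacent species; pH = 4.94 lies in the region where C₂O₄²⁻ predominates.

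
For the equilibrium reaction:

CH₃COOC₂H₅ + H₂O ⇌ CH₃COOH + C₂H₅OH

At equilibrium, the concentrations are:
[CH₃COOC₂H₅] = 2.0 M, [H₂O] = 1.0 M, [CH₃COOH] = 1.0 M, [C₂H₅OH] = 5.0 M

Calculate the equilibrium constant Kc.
K_c = 2.5000

Kc = ([CH₃COOH] × [C₂H₅OH]) / ([CH₃COOC₂H₅] × [H₂O])
   = ((1.0)·(5.0)) / ((2.0)·(1.0))
   = 5 / 2 = 2.5000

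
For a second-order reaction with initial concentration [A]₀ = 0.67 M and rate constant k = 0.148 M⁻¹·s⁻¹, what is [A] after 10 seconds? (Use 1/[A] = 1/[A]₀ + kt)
0.3364 M

1/[A] = 1/[A]₀ + k·t = 1/0.67 + (0.148)·(10) = 1.4925 + 1.4800 = 2.9725
[A] = 1/2.9725 = 0.3364 M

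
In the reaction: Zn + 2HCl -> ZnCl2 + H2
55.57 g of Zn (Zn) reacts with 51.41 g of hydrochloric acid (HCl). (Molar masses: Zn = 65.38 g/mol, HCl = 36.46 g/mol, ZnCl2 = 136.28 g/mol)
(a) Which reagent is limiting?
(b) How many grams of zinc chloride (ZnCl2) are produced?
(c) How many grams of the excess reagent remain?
(a) HCl, (b) 96.08 g, (c) 9.476 g

Moles of Zn = 55.57 g ÷ 65.38 g/mol = 0.849954 mol
Moles of HCl = 51.41 g ÷ 36.46 g/mol = 1.41004 mol
Moles ÷ coefficient: Zn: 0.849954/1 = 0.85, HCl: 1.41004/2 = 0.705
(a) HCl has the smaller value, so HCl is the limiting reagent.
(b) Moles of ZnCl2 = 1.41004 mol HCl × (1/2) = 0.705019 mol; mass = 0.705019 mol × 136.28 g/mol = 96.08 g
(c) Zn consumed = 1.41004 × (1/2) = 0.705019 mol; remaining = 0.849954 − 0.705019 = 0.144935 mol; mass = 0.144935 mol × 65.38 g/mol = 9.476 g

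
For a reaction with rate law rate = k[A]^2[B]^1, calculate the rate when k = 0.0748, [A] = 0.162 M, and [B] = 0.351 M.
0.000689 M/s

rate = k·[A]^2·[B]^1 = 0.0748·(0.162)^2·(0.351)^1 = 0.0748·0.026244·0.351 = 0.000689 M/s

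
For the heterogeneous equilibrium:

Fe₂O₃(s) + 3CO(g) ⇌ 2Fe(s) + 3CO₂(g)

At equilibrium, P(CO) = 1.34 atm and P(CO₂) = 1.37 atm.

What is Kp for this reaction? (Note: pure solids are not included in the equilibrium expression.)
K_p = 1.069

Solids (Fe₂O₃, Fe) are excluded.
Kp = P(CO₂)³/P(CO)³ = (1.37)³/(1.34)³ = 2.571/2.406 = 1.069.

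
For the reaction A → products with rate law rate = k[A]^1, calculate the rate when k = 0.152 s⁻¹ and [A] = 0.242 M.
0.03678 M/s

rate = k·[A]^1 = 0.152·(0.242)^1 = 0.152·0.242 = 0.03678 M/s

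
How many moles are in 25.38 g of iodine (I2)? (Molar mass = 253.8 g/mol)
Moles = 25.38 g ÷ 253.8 g/mol = 0.1 mol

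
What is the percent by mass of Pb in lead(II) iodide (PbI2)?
Mass of Pb in formula = 207.2 × 1 = 207.2 g/mol
Molar mass = 461.0 g/mol
% Pb = (207.2/461.0) × 100% = 44.95%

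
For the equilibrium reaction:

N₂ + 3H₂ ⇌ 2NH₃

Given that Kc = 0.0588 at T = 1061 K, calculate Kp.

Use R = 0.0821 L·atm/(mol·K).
K_p = 7.75e-06

Δn = (moles gaseous products) − (moles gaseous reactants) = -2
T = 1061 K; RT = 0.0821 × 1061 = 87.1081
Kp = Kc·(RT)^Δn = 0.0588 × (87.1081)^-2 = 0.0588 × 0.00013179 = 7.75e-06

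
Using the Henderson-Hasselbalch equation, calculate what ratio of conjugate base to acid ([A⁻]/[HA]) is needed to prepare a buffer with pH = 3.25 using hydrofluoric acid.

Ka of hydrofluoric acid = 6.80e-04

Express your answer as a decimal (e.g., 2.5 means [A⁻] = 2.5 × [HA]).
[A⁻]/[HA] = 1.209

pKa = −log(6.80e-04) = 3.1675. pH = pKa + log([A⁻]/[HA]). 3.25 = 3.1675 + log(ratio). log(ratio) = 3.25 − 3.1675 = 0.0825. ratio = 10^(0.0825) = 1.209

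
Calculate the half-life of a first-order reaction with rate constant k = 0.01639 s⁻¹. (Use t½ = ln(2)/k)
42.29 s

t½ = ln(2)/k = 0.6931/0.01639 = 42.29 s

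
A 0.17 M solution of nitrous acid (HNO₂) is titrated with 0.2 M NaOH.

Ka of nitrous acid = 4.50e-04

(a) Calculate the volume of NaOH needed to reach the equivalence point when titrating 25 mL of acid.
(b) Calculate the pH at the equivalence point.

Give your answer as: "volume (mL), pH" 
V = 21.2 mL, pH = 8.16

(a) At equivalence: moles acid = moles base.
moles acid = 0.17 × 0.025 = 0.00425 mol; V_NaOH = 0.00425/0.2 = 0.02125 L = 21.2 mL.
(b) At equivalence, all acid → conjugate base A⁻ at [A⁻] = 0.00425/0.04625 = 0.09189 M.
Kb = Kw/Ka = 1.0e-14/4.50e-04 = 2.222e-11; [OH⁻] = √(Kb·[A⁻]) = 1.429e-06; pOH = 5.84; pH = 14 − pOH = 8.16.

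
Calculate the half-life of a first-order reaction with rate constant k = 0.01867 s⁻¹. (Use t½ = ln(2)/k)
37.13 s

t½ = ln(2)/k = 0.6931/0.01867 = 37.13 s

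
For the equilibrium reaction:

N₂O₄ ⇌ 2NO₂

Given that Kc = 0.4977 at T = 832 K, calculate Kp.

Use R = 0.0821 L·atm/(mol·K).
K_p = 33.9965

Δn = (moles gaseous products) − (moles gaseous reactants) = 1
T = 832 K; RT = 0.0821 × 832 = 68.3072
Kp = Kc·(RT)^Δn = 0.4977 × (68.3072)^1 = 0.4977 × 68.3072 = 33.9965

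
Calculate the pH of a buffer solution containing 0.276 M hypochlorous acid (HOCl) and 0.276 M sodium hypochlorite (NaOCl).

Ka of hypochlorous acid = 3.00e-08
pH = 7.52

pKa = -log(3.00e-08) = 7.52. pH = pKa + log([A⁻]/[HA]) = 7.52 + log(0.276/0.276)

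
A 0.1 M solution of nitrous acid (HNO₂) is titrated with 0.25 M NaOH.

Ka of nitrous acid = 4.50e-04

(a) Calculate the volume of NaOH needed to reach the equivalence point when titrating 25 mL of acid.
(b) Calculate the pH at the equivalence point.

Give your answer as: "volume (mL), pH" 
V = 10.0 mL, pH = 8.10

(a) At equivalence: moles acid = moles base.
moles acid = 0.1 × 0.025 = 0.0025 mol; V_NaOH = 0.0025/0.25 = 0.01 L = 10.0 mL.
(b) At equivalence, all acid → conjugate base A⁻ at [A⁻] = 0.0025/0.035 = 0.07143 M.
Kb = Kw/Ka = 1.0e-14/4.50e-04 = 2.222e-11; [OH⁻] = √(Kb·[A⁻]) = 1.260e-06; pOH = 5.90; pH = 14 − pOH = 8.10.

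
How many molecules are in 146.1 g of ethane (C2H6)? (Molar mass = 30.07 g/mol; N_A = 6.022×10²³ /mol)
Moles = 146.1 g ÷ 30.07 g/mol = 4.85866 mol
Molecules = 4.85866 mol × 6.022×10²³ /mol = 2.926e+24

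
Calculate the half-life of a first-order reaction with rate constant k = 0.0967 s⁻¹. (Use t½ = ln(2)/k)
7.17 s

t½ = ln(2)/k = 0.6931/0.0967 = 7.17 s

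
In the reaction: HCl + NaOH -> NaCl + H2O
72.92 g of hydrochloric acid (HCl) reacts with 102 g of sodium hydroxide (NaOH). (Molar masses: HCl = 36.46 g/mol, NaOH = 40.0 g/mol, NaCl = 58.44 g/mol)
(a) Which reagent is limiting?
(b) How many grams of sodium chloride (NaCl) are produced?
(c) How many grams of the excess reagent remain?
(a) HCl, (b) 116.9 g, (c) 22 g

Moles of HCl = 72.92 g ÷ 36.46 g/mol = 2 mol
Moles of NaOH = 102 g ÷ 40.0 g/mol = 2.55 mol
Moles ÷ coefficient: HCl: 2/1 = 2, NaOH: 2.55/1 = 2.55
(a) HCl has the smaller value, so HCl is the limiting reagent.
(b) Moles of NaCl = 2 mol HCl × (1/1) = 2 mol; mass = 2 mol × 58.44 g/mol = 116.9 g
(c) NaOH consumed = 2 × (1/1) = 2 mol; remaining = 2.55 − 2 = 0.55 mol; mass = 0.55 mol × 40.0 g/mol = 22 g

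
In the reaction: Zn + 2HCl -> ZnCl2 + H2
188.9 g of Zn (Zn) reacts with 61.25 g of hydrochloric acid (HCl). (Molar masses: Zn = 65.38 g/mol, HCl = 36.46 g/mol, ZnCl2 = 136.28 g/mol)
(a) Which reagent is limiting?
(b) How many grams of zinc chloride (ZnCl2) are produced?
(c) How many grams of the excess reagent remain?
(a) HCl, (b) 114.5 g, (c) 134 g

Moles of Zn = 188.9 g ÷ 65.38 g/mol = 2.88926 mol
Moles of HCl = 61.25 g ÷ 36.46 g/mol = 1.67992 mol
Moles ÷ coefficient: Zn: 2.88926/1 = 2.889, HCl: 1.67992/2 = 0.84
(a) HCl has the smaller value, so HCl is the limiting reagent.
(b) Moles of ZnCl2 = 1.67992 mol HCl × (1/2) = 0.839962 mol; mass = 0.839962 mol × 136.28 g/mol = 114.5 g
(c) Zn consumed = 1.67992 × (1/2) = 0.839962 mol; remaining = 2.88926 − 0.839962 = 2.0493 mol; mass = 2.0493 mol × 65.38 g/mol = 134 g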